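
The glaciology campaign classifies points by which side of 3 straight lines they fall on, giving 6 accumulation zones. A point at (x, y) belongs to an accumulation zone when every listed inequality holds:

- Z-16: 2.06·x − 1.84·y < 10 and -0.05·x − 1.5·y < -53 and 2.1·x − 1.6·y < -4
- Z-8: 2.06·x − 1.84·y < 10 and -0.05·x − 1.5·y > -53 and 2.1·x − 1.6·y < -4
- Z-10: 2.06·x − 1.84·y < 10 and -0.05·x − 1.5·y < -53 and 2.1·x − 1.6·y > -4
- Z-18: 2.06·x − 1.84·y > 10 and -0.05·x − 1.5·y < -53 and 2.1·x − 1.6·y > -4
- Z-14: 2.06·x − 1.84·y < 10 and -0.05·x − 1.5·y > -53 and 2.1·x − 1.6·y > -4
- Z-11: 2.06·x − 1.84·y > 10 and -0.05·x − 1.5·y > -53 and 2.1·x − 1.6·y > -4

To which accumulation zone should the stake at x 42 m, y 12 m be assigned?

Z-11

2.06·42 − 1.84·12 = 64.440, which is > 10
-0.05·42 − 1.5·12 = -20.100, which is > -53
2.1·42 − 1.6·12 = 69.000, which is > -4
This sign pattern matches Z-11.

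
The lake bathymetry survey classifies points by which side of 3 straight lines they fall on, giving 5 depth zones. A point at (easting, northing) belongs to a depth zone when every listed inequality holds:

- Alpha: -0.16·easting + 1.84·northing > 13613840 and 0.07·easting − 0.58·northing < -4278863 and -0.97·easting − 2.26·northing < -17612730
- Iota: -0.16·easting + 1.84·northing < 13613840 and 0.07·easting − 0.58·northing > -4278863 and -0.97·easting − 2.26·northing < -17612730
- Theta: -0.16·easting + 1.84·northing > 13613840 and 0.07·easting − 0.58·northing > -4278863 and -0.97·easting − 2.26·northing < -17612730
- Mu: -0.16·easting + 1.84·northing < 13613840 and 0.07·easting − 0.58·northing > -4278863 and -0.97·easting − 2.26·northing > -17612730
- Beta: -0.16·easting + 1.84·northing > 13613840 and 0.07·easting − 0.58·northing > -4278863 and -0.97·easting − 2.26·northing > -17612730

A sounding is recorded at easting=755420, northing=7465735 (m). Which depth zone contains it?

-0.16·755420 + 1.84·7465735 = 13616085.200, which is > 13613840
0.07·755420 − 0.58·7465735 = -4277246.900, which is > -4278863
-0.97·755420 − 2.26·7465735 = -17605318.500, which is > -17612730
This sign pattern matches Beta.

Beta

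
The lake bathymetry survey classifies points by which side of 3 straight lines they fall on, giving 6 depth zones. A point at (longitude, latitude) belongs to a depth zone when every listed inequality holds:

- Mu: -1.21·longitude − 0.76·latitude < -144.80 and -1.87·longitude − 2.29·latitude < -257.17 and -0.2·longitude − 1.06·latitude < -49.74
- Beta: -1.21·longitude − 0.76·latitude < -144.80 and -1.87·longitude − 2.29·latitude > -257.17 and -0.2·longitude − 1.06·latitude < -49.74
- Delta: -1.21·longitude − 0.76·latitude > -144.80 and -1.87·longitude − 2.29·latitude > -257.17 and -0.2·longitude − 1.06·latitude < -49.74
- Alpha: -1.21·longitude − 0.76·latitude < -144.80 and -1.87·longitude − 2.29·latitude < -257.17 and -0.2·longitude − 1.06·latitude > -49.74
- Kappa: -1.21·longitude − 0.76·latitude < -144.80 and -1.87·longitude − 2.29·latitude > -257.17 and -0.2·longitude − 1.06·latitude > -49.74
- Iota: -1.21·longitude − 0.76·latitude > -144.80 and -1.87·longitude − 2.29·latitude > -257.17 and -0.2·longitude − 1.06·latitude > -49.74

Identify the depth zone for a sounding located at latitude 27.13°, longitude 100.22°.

-1.21·100.22 − 0.76·27.13 = -141.885, which is > -144.80
-1.87·100.22 − 2.29·27.13 = -249.539, which is > -257.17
-0.2·100.22 − 1.06·27.13 = -48.802, which is > -49.74
This sign pattern matches Iota.

Iota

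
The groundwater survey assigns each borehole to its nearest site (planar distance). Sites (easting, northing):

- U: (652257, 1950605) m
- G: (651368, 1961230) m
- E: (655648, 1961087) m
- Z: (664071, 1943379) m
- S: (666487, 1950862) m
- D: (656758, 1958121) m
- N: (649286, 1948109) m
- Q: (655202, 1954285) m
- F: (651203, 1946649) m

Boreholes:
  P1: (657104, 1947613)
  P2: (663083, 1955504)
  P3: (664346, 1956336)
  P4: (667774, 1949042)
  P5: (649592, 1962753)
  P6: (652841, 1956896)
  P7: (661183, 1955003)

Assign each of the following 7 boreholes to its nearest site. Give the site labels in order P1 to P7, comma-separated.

U, S, S, S, G, Q, D

P1 → U (d²=32445473.00)
P2 → S (d²=33135380.00)
P3 → S (d²=34548557.00)
P4 → S (d²=4968769.00)
P5 → G (d²=5473705.00)
P6 → Q (d²=12391642.00)
P7 → D (d²=29302549.00)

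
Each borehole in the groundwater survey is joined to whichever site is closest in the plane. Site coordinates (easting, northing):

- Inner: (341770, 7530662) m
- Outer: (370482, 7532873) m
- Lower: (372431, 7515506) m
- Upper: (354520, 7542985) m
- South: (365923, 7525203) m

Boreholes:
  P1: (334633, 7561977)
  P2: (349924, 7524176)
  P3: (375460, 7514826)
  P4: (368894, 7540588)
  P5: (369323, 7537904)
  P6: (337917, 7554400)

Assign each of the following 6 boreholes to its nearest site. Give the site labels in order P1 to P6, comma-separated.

P1 → Upper (d²=756188833.00)
P2 → Inner (d²=108555912.00)
P3 → Lower (d²=9637241.00)
P4 → Outer (d²=62042969.00)
P5 → Outer (d²=26654242.00)
P6 → Upper (d²=405961834.00)

Upper, Inner, Lower, Outer, Outer, Upper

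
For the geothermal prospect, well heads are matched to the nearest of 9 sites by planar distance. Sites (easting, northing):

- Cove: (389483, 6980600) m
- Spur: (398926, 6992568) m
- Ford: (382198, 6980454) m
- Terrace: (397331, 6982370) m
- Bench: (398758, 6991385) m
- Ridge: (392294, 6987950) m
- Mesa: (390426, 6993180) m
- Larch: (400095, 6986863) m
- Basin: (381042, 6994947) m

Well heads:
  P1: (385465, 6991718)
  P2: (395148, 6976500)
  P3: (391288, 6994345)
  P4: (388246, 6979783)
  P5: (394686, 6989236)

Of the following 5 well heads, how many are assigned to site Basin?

P1 → Mesa
P2 → Terrace
P3 → Mesa
P4 → Cove
P5 → Ridge
0 of the 5 go to Basin.

0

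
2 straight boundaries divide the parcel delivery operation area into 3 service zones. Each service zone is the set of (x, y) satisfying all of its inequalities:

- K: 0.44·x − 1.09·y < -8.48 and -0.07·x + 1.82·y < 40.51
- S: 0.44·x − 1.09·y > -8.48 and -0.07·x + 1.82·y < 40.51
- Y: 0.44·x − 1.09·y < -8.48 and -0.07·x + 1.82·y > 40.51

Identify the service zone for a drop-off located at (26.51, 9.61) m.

S

0.44·26.51 − 1.09·9.61 = 1.190, which is > -8.48
-0.07·26.51 + 1.82·9.61 = 15.634, which is < 40.51
This sign pattern matches S.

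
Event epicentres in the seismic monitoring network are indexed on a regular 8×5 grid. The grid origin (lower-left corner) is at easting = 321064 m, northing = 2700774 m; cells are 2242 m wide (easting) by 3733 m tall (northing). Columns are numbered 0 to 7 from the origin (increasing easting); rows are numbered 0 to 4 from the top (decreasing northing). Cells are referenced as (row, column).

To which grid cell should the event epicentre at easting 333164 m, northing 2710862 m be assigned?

(2, 5)

Column index: ⌊(333164 − 321064) / 2242⌋ = ⌊5.397⌋ = 5
Row offset from origin: ⌊(2710862 − 2700774) / 3733⌋ = ⌊2.702⌋ = 2 → row 2 (counted from top)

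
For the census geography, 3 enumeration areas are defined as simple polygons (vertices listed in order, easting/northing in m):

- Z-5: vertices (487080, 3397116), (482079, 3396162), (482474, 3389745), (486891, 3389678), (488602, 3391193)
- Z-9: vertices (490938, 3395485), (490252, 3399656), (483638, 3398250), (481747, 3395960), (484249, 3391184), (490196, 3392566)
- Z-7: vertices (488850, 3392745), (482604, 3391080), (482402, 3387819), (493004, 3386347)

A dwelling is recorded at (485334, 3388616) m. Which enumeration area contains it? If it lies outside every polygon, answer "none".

Z-7

Cast a ray rightward from (485334, 3388616). For each polygon, the edges (by vertex number in listed order) whose endpoints lie on opposite sides of northing = 3388616, where each meets that height, and whether that is right or left of the point:
Z-5: no edge straddles that height → 0 crossings.
Z-9: no edge straddles that height → 0 crossings.
Z-7: 2–3 at easting≈482451.4 (left), 4–1 at easting≈491530.8 (right) → 1 crossing.
Only Z-7 has an odd count, so the point is inside Z-7.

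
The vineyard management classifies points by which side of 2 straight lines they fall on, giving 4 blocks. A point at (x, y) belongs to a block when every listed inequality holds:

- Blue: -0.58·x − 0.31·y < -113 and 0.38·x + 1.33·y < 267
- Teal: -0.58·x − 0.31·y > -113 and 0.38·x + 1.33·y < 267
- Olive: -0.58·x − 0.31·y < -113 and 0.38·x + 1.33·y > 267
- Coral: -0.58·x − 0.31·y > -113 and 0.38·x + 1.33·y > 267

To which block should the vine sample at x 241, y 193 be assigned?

Olive

-0.58·241 − 0.31·193 = -199.610, which is < -113
0.38·241 + 1.33·193 = 348.270, which is > 267
This sign pattern matches Olive.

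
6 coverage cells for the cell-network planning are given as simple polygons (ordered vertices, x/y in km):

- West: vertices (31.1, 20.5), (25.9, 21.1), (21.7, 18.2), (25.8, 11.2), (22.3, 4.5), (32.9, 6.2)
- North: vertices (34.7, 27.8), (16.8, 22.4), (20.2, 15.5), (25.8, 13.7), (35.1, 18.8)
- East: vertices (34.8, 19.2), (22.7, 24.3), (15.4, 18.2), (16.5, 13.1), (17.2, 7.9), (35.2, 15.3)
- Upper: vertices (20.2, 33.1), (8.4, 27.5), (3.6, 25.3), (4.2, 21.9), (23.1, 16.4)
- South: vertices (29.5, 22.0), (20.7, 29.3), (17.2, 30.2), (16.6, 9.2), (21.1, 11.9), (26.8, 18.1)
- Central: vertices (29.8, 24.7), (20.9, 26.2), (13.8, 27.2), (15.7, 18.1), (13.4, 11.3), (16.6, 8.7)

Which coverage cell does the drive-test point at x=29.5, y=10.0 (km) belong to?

West

Cast a ray rightward from (29.5, 10.0). For each polygon, the edges (by vertex number in listed order) whose endpoints lie on opposite sides of y = 10.0, where each meets that height, and whether that is right or left of the point:
West: 4–5 at x≈25.17 (left), 6–1 at x≈32.42 (right) → 1 crossing.
North: no edge straddles that height → 0 crossings.
East: 4–5 at x≈16.92 (left), 5–6 at x≈22.31 (left) → 0 crossings.
Upper: no edge straddles that height → 0 crossings.
South: 3–4 at x≈16.62 (left), 4–5 at x≈17.93 (left) → 0 crossings.
Central: 5–6 at x≈15.00 (left), 6–1 at x≈17.67 (left) → 0 crossings.
Only West has an odd count, so the point is inside West.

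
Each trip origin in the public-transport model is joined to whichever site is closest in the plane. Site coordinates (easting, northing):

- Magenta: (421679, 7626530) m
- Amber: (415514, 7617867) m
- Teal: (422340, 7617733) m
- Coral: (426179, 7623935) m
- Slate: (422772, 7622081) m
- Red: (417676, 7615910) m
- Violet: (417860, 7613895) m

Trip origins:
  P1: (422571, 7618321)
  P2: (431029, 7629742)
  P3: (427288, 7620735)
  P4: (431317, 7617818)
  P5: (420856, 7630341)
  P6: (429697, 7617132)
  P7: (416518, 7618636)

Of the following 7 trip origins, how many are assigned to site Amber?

1

P1 → Teal
P2 → Coral
P3 → Coral
P4 → Coral
P5 → Magenta
P6 → Teal
P7 → Amber
1 of the 7 goes to Amber.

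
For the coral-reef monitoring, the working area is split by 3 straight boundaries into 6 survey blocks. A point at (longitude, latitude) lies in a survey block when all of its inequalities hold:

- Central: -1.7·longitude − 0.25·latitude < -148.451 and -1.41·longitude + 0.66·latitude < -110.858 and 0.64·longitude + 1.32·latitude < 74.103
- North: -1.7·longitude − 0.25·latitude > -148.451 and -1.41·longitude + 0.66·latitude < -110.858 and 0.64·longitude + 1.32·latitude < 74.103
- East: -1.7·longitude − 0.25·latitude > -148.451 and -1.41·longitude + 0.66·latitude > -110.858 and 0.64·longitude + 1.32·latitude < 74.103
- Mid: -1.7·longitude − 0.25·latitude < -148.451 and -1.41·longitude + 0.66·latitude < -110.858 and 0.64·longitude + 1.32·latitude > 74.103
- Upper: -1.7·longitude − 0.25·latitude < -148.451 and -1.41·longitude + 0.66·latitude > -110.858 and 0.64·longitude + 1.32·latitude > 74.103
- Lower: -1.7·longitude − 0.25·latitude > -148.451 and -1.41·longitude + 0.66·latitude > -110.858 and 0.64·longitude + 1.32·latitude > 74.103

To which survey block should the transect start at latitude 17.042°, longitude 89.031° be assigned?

Mid

-1.7·89.031 − 0.25·17.042 = -155.613, which is < -148.451
-1.41·89.031 + 0.66·17.042 = -114.286, which is < -110.858
0.64·89.031 + 1.32·17.042 = 79.475, which is > 74.103
This sign pattern matches Mid.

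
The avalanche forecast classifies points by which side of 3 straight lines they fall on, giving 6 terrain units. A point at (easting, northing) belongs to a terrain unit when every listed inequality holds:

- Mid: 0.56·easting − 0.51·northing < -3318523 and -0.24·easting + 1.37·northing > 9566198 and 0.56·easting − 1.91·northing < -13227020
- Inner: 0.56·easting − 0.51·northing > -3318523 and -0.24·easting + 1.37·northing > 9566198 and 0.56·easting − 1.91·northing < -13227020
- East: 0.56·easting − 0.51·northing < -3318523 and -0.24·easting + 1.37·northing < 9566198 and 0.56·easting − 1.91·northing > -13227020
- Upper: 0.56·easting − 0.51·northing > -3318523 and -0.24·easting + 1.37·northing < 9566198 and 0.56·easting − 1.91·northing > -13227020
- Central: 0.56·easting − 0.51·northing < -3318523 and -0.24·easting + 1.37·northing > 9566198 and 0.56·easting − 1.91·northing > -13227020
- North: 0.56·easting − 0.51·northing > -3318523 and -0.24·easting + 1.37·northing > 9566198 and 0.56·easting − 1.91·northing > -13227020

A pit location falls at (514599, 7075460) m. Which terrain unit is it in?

0.56·514599 − 0.51·7075460 = -3320309.160, which is < -3318523
-0.24·514599 + 1.37·7075460 = 9569876.440, which is > 9566198
0.56·514599 − 1.91·7075460 = -13225953.160, which is > -13227020
This sign pattern matches Central.

Central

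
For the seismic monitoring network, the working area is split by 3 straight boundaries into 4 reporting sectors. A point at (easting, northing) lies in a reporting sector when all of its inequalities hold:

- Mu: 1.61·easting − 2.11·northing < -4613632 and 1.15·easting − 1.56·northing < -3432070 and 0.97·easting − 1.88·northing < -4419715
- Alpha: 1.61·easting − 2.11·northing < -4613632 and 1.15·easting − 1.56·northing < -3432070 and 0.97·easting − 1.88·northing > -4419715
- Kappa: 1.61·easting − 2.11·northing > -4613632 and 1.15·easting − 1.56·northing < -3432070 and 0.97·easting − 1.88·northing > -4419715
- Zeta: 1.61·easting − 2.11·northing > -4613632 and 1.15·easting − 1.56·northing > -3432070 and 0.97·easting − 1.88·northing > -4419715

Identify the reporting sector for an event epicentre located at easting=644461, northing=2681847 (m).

1.61·644461 − 2.11·2681847 = -4621114.960, which is < -4613632
1.15·644461 − 1.56·2681847 = -3442551.170, which is < -3432070
0.97·644461 − 1.88·2681847 = -4416745.190, which is > -4419715
This sign pattern matches Alpha.

Alpha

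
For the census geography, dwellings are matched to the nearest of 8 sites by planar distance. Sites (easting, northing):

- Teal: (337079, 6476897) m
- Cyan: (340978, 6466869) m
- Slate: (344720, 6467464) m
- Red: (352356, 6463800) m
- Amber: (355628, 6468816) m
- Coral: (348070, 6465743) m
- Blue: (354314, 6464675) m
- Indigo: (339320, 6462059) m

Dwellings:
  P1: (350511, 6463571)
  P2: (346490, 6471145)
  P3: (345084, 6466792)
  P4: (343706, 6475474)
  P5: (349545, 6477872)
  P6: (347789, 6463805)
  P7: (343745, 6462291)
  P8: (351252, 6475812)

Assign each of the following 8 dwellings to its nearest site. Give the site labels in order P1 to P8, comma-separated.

Red, Slate, Slate, Teal, Amber, Coral, Indigo, Amber

P1 → Red (d²=3456466.00)
P2 → Slate (d²=16682661.00)
P3 → Slate (d²=584080.00)
P4 → Teal (d²=45942058.00)
P5 → Amber (d²=119014025.00)
P6 → Coral (d²=3834805.00)
P7 → Indigo (d²=19634449.00)
P8 → Amber (d²=68093392.00)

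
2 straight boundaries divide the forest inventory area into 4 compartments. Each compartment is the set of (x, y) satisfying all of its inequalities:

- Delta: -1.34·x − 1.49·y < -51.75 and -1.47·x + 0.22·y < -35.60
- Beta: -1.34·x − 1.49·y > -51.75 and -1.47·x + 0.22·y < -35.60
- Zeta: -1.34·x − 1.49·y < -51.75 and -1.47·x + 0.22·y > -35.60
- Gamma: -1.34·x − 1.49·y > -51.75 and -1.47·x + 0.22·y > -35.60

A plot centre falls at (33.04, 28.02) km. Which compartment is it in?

-1.34·33.04 − 1.49·28.02 = -86.023, which is < -51.75
-1.47·33.04 + 0.22·28.02 = -42.404, which is < -35.60
This sign pattern matches Delta.

Delta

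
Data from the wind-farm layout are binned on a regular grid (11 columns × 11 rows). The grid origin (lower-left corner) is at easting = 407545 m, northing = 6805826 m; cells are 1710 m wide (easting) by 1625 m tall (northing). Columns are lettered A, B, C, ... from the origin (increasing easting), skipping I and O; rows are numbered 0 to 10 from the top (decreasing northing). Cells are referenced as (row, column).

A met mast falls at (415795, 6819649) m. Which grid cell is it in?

(2, E)

Column index: ⌊(415795 − 407545) / 1710⌋ = ⌊4.825⌋ = 4 → column E
Row offset from origin: ⌊(6819649 − 6805826) / 1625⌋ = ⌊8.506⌋ = 8 → row 2 (counted from top)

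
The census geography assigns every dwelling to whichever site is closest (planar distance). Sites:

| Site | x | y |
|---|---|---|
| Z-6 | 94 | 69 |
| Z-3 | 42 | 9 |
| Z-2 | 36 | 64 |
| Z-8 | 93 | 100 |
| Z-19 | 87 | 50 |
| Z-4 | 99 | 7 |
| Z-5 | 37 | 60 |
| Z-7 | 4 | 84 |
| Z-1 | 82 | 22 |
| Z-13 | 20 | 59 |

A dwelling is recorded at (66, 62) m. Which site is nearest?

Squared distances to each site:
Z-6: 833.000; Z-3: 3385.000; Z-2: 904.000; Z-8: 2173.000; Z-19: 585.000; Z-4: 4114.000; Z-5: 845.000; Z-7: 4328.000; Z-1: 1856.000; Z-13: 2125.000.
Minimum at Z-19.

Z-19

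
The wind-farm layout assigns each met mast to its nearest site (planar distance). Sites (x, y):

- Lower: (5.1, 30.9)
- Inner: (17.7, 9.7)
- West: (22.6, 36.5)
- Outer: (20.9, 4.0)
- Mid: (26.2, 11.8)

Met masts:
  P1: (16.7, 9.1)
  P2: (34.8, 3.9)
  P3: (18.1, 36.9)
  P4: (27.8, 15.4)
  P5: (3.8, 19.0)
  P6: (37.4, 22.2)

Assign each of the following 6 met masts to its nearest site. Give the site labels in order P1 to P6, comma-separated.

P1 → Inner (d²=1.36)
P2 → Mid (d²=136.37)
P3 → West (d²=20.41)
P4 → Mid (d²=15.52)
P5 → Lower (d²=143.30)
P6 → Mid (d²=233.60)

Inner, Mid, West, Mid, Lower, Mid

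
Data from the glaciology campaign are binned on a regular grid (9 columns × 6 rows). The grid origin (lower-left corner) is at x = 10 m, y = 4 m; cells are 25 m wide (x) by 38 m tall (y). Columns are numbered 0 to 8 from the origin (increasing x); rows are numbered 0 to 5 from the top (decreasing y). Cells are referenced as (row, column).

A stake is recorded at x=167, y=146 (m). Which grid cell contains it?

(2, 6)

Column index: ⌊(167 − 10) / 25⌋ = ⌊6.280⌋ = 6
Row offset from origin: ⌊(146 − 4) / 38⌋ = ⌊3.737⌋ = 3 → row 2 (counted from top)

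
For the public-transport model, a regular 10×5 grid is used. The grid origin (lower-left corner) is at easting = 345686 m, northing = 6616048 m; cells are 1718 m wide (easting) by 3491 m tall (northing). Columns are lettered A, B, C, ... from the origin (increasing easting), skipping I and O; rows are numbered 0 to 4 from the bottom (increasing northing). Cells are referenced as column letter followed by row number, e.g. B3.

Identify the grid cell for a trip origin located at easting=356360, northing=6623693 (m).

Column index: ⌊(356360 − 345686) / 1718⌋ = ⌊6.213⌋ = 6 → column G
Row offset from origin: ⌊(6623693 − 6616048) / 3491⌋ = ⌊2.190⌋ = 2 → row 2

G2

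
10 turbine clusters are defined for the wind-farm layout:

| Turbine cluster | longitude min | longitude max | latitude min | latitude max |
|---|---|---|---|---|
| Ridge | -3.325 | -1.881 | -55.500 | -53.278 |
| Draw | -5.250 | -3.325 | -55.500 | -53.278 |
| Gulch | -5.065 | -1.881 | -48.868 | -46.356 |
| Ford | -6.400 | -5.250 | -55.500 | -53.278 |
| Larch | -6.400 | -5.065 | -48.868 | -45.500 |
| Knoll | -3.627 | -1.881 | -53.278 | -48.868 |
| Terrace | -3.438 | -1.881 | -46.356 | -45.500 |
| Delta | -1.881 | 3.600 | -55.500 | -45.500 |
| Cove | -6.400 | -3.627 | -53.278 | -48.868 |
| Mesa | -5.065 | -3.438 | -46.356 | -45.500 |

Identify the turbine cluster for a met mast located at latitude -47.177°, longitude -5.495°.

The point has longitude = -5.495 and latitude = -47.177.
Only Larch satisfies -6.400 ≤ longitude ≤ -5.065 and -48.868 ≤ latitude ≤ -45.500.

Larch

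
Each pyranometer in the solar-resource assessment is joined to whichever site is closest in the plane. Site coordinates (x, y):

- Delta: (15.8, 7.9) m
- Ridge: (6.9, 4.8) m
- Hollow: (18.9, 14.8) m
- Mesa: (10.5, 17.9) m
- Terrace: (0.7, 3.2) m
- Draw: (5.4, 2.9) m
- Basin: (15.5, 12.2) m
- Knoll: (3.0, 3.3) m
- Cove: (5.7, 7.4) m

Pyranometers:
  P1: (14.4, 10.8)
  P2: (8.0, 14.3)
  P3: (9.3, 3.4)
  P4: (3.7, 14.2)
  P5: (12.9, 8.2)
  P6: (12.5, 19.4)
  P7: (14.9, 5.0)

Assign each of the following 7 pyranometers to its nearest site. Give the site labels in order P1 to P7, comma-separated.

Basin, Mesa, Ridge, Cove, Delta, Mesa, Delta

P1 → Basin (d²=3.17)
P2 → Mesa (d²=19.21)
P3 → Ridge (d²=7.72)
P4 → Cove (d²=50.24)
P5 → Delta (d²=8.50)
P6 → Mesa (d²=6.25)
P7 → Delta (d²=9.22)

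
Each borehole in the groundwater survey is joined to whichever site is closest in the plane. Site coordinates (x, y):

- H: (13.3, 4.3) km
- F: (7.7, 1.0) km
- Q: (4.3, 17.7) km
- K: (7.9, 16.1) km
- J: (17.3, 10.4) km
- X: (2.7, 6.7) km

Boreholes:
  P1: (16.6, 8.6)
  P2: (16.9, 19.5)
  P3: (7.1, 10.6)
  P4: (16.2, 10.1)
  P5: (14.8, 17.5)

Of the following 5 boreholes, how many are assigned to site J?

P1 → J
P2 → J
P3 → K
P4 → J
P5 → K
3 of the 5 go to J.

3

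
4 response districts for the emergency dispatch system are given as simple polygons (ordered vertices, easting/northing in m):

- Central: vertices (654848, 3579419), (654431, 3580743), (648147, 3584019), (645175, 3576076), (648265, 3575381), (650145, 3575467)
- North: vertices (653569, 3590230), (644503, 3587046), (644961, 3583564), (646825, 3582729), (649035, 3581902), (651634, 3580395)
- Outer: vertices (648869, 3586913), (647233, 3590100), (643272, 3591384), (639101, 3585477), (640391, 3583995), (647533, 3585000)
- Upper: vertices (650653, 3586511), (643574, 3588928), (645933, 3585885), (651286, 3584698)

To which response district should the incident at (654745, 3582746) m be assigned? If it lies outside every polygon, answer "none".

Cast a ray rightward from (654745, 3582746). For each polygon, the edges (by vertex number in listed order) whose endpoints lie on opposite sides of northing = 3582746, where each meets that height, and whether that is right or left of the point:
Central: 2–3 at easting≈650588.9 (left), 3–4 at easting≈647670.7 (left) → 0 crossings.
North: 3–4 at easting≈646787.1 (left), 6–1 at easting≈652096.6 (left) → 0 crossings.
Outer: no edge straddles that height → 0 crossings.
Upper: no edge straddles that height → 0 crossings.
All counts are even, so the point lies outside every listed polygon.

none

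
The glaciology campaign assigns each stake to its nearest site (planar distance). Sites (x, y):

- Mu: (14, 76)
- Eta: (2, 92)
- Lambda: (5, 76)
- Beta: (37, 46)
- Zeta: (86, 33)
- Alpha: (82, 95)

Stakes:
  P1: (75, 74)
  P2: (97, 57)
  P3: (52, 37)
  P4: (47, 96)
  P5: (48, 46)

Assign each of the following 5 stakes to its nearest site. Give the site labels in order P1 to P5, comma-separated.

Alpha, Zeta, Beta, Alpha, Beta

P1 → Alpha (d²=490.00)
P2 → Zeta (d²=697.00)
P3 → Beta (d²=306.00)
P4 → Alpha (d²=1226.00)
P5 → Beta (d²=121.00)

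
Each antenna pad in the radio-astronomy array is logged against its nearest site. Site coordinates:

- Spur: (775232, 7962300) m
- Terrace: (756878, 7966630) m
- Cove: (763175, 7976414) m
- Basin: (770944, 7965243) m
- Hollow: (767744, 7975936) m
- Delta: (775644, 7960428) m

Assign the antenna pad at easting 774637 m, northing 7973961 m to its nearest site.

Squared distances to each site:
Spur: 136332946.000; Terrace: 369125642.000; Cove: 137394653.000; Basin: 89641773.000; Hollow: 51414074.000; Delta: 184156138.000.
Minimum at Hollow.

Hollow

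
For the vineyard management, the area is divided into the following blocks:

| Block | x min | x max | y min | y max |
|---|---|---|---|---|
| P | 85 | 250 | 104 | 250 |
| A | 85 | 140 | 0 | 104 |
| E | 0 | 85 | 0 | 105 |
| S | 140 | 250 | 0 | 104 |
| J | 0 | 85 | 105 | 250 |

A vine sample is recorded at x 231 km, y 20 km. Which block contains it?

S

The point has x = 231 and y = 20.
Only S satisfies 140 ≤ x ≤ 250 and 0 ≤ y ≤ 104.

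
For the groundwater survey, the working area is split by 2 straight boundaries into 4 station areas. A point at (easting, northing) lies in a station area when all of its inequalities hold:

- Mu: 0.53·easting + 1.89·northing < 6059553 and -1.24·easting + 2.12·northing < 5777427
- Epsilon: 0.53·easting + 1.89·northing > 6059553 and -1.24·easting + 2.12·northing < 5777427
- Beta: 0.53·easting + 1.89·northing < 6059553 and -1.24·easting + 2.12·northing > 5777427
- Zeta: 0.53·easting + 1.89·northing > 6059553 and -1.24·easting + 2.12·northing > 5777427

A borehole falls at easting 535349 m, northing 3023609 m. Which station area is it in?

0.53·535349 + 1.89·3023609 = 5998355.980, which is < 6059553
-1.24·535349 + 2.12·3023609 = 5746218.320, which is < 5777427
This sign pattern matches Mu.

Mu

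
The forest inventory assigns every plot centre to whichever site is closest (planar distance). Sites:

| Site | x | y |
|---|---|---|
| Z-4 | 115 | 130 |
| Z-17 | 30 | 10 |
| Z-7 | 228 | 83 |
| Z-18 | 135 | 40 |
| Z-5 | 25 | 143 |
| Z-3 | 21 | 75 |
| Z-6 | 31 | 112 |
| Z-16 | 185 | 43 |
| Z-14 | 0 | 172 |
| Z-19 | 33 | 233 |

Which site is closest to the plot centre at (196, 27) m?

Squared distances to each site:
Z-4: 17170.000; Z-17: 27845.000; Z-7: 4160.000; Z-18: 3890.000; Z-5: 42697.000; Z-3: 32929.000; Z-6: 34450.000; Z-16: 377.000; Z-14: 59441.000; Z-19: 69005.000.
Minimum at Z-16.

Z-16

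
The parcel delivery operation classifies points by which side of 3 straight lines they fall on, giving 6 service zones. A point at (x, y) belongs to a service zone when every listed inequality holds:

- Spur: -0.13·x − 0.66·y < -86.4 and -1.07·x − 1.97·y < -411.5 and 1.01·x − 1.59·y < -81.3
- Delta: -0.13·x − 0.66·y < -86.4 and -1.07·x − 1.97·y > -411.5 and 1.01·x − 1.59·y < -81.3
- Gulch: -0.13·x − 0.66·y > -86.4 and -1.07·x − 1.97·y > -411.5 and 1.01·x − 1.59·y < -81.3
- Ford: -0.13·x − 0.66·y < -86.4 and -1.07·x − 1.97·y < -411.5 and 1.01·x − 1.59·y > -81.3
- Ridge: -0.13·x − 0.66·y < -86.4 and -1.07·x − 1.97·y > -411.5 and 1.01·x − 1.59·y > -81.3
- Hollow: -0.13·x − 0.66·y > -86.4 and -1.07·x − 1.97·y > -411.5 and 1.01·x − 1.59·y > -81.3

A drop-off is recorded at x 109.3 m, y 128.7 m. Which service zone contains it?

Delta

-0.13·109.3 − 0.66·128.7 = -99.151, which is < -86.4
-1.07·109.3 − 1.97·128.7 = -370.490, which is > -411.5
1.01·109.3 − 1.59·128.7 = -94.240, which is < -81.3
This sign pattern matches Delta.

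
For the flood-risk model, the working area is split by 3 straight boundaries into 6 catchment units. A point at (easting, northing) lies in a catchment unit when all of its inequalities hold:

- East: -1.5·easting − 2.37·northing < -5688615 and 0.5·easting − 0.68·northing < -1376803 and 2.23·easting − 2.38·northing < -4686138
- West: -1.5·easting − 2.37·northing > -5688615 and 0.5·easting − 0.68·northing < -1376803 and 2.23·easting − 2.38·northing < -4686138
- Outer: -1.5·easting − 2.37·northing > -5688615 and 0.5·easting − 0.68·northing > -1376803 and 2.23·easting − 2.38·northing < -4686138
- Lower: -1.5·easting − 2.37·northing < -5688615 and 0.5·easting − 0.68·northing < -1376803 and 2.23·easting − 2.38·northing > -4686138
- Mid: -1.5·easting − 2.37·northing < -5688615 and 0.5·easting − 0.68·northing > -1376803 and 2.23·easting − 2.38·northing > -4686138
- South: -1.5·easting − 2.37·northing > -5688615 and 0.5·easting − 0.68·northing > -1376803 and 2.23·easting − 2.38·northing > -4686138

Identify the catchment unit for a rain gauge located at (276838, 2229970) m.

-1.5·276838 − 2.37·2229970 = -5700285.900, which is < -5688615
0.5·276838 − 0.68·2229970 = -1377960.600, which is < -1376803
2.23·276838 − 2.38·2229970 = -4689979.860, which is < -4686138
This sign pattern matches East.

East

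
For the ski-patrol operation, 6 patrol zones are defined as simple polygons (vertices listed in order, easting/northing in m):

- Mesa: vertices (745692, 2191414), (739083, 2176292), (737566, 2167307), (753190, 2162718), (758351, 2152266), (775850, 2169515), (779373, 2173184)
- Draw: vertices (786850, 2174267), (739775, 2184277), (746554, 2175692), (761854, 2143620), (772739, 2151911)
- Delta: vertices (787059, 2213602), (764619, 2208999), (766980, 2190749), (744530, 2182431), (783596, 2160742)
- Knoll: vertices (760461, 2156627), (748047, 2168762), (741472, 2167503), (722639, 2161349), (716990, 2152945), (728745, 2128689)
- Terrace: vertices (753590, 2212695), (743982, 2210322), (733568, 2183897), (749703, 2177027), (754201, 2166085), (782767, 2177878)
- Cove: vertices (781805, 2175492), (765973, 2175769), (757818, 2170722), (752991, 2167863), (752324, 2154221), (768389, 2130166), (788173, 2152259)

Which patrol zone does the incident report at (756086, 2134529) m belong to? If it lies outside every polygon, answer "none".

none

Cast a ray rightward from (756086, 2134529). For each polygon, the edges (by vertex number in listed order) whose endpoints lie on opposite sides of northing = 2134529, where each meets that height, and whether that is right or left of the point:
Mesa: no edge straddles that height → 0 crossings.
Draw: no edge straddles that height → 0 crossings.
Delta: no edge straddles that height → 0 crossings.
Knoll: 5–6 at easting≈725914.8 (left), 6–1 at easting≈735374.7 (left) → 0 crossings.
Terrace: no edge straddles that height → 0 crossings.
Cove: 5–6 at easting≈765475.2 (right), 6–7 at easting≈772296.0 (right) → 2 crossings.
All counts are even, so the point lies outside every listed polygon.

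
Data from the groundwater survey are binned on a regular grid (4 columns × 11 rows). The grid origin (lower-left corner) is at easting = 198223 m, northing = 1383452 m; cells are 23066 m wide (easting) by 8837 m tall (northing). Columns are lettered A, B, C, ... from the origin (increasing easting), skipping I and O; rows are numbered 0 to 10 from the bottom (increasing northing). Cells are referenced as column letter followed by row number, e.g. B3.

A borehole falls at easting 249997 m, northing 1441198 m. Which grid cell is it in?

C6

Column index: ⌊(249997 − 198223) / 23066⌋ = ⌊2.245⌋ = 2 → column C
Row offset from origin: ⌊(1441198 − 1383452) / 8837⌋ = ⌊6.535⌋ = 6 → row 6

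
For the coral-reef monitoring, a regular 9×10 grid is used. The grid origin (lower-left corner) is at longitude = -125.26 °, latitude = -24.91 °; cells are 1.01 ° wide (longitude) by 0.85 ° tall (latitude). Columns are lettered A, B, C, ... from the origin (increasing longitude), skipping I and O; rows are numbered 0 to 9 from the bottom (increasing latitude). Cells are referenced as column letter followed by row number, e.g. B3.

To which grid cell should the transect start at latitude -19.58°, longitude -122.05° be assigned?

Column index: ⌊(-122.05 − -125.26) / 1.01⌋ = ⌊3.178⌋ = 3 → column D
Row offset from origin: ⌊(-19.58 − -24.91) / 0.85⌋ = ⌊6.271⌋ = 6 → row 6

D6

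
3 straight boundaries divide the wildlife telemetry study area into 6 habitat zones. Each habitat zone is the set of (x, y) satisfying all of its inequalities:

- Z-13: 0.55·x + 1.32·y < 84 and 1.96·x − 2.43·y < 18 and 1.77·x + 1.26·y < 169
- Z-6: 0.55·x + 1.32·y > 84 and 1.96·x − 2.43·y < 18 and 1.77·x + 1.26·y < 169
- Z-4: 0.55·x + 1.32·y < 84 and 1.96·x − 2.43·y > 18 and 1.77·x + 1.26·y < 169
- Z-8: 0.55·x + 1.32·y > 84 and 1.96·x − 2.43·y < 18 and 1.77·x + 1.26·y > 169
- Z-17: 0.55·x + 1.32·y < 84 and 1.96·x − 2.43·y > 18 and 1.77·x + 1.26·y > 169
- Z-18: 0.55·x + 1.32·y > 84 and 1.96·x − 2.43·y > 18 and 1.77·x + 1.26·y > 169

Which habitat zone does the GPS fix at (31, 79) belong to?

0.55·31 + 1.32·79 = 121.330, which is > 84
1.96·31 − 2.43·79 = -131.210, which is < 18
1.77·31 + 1.26·79 = 154.410, which is < 169
This sign pattern matches Z-6.

Z-6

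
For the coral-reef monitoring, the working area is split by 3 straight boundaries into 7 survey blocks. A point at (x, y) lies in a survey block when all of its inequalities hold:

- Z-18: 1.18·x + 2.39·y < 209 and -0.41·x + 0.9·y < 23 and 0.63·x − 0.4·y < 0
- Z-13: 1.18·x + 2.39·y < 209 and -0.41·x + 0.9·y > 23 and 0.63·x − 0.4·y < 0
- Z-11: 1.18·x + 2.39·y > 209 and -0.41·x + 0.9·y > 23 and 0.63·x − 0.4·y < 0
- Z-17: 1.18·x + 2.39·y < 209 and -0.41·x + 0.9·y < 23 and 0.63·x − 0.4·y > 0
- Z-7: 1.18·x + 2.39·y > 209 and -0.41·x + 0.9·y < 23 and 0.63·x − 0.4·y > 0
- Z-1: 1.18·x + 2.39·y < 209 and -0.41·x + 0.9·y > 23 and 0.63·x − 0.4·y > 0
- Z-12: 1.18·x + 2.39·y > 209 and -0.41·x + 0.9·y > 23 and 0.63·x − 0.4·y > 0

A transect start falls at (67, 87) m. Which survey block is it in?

1.18·67 + 2.39·87 = 286.990, which is > 209
-0.41·67 + 0.9·87 = 50.830, which is > 23
0.63·67 − 0.4·87 = 7.410, which is > 0
This sign pattern matches Z-12.

Z-12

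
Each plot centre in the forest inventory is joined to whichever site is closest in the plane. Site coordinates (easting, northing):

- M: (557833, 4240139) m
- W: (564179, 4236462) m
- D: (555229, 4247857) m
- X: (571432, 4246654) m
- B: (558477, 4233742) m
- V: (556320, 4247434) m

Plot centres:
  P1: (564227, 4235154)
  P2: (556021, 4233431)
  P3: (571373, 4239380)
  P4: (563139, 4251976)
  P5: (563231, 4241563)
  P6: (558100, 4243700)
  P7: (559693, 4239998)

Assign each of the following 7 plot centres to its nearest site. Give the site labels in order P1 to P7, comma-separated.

P1 → W (d²=1713168.00)
P2 → B (d²=6128657.00)
P3 → X (d²=52914557.00)
P4 → V (d²=67128525.00)
P5 → W (d²=26918905.00)
P6 → M (d²=12752010.00)
P7 → M (d²=3479481.00)

W, B, X, V, W, M, M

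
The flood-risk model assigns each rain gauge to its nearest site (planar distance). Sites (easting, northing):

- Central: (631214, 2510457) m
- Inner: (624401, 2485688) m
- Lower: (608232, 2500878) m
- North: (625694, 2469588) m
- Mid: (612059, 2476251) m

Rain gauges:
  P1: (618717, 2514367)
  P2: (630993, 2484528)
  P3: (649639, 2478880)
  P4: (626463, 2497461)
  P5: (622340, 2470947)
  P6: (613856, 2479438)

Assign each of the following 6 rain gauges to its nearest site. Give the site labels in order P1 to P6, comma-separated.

Central, Inner, North, Inner, North, Mid

P1 → Central (d²=171463109.00)
P2 → Inner (d²=44800064.00)
P3 → North (d²=659704289.00)
P4 → Inner (d²=142855373.00)
P5 → North (d²=13096197.00)
P6 → Mid (d²=13386178.00)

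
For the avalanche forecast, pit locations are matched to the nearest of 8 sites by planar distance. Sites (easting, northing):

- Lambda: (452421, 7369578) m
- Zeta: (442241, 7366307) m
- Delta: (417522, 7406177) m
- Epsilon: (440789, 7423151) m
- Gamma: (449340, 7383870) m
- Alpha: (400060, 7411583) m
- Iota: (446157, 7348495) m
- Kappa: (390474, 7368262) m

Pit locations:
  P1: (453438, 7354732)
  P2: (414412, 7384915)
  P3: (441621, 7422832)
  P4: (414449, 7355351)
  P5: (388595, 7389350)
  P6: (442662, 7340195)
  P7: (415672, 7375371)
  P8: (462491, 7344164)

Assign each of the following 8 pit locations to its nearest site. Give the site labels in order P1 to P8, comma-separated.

Iota, Delta, Epsilon, Kappa, Kappa, Iota, Kappa, Iota

P1 → Iota (d²=91913130.00)
P2 → Delta (d²=461744744.00)
P3 → Epsilon (d²=793985.00)
P4 → Kappa (d²=741494546.00)
P5 → Kappa (d²=448234385.00)
P6 → Iota (d²=81105025.00)
P7 → Kappa (d²=685477085.00)
P8 → Iota (d²=285557117.00)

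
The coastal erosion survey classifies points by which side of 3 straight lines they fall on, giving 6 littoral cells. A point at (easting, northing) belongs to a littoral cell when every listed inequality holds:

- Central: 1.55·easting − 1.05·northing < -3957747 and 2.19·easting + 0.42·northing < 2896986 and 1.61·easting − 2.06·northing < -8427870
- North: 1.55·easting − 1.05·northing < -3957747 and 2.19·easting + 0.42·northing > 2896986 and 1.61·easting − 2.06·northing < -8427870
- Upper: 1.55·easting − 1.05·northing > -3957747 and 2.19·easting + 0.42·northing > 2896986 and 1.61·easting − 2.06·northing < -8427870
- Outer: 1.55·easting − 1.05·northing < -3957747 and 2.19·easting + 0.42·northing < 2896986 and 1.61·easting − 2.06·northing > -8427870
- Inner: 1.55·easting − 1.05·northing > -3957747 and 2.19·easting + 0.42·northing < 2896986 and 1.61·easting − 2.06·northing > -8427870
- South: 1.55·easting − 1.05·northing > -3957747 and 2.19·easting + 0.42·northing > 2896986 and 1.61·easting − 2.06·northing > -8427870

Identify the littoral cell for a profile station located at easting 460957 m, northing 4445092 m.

Inner

1.55·460957 − 1.05·4445092 = -3952863.250, which is > -3957747
2.19·460957 + 0.42·4445092 = 2876434.470, which is < 2896986
1.61·460957 − 2.06·4445092 = -8414748.750, which is > -8427870
This sign pattern matches Inner.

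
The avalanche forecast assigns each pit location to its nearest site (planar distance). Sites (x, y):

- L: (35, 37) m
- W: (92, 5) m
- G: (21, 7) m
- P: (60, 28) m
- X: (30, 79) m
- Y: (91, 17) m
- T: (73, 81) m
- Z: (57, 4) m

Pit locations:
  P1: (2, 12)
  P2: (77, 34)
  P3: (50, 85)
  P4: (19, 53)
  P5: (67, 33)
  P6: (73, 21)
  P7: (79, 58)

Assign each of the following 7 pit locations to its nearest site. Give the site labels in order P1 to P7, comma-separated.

P1 → G (d²=386.00)
P2 → P (d²=325.00)
P3 → X (d²=436.00)
P4 → L (d²=512.00)
P5 → P (d²=74.00)
P6 → P (d²=218.00)
P7 → T (d²=565.00)

G, P, X, L, P, P, T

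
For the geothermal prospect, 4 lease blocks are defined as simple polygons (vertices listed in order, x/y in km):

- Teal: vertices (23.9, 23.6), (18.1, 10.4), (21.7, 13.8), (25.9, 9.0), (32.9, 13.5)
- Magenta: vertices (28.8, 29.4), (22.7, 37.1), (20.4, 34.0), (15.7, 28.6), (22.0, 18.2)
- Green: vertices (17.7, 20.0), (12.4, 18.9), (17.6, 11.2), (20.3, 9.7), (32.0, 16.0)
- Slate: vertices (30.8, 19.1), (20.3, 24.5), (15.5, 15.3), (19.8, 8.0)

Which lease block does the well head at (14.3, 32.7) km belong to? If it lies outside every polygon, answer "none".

none

Cast a ray rightward from (14.3, 32.7). For each polygon, the edges (by vertex number in listed order) whose endpoints lie on opposite sides of y = 32.7, where each meets that height, and whether that is right or left of the point:
Teal: no edge straddles that height → 0 crossings.
Magenta: 1–2 at x≈26.19 (right), 3–4 at x≈19.27 (right) → 2 crossings.
Green: no edge straddles that height → 0 crossings.
Slate: no edge straddles that height → 0 crossings.
All counts are even, so the point lies outside every listed polygon.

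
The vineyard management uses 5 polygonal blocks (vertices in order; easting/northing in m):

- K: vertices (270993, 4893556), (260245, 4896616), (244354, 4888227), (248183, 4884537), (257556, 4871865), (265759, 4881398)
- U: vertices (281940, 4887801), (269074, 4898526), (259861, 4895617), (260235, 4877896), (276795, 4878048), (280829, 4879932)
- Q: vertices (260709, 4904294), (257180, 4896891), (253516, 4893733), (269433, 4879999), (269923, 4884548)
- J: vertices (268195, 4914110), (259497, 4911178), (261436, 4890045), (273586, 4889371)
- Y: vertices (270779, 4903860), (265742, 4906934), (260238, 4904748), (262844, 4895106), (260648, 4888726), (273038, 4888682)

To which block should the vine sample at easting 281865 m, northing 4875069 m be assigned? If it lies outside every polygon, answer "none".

none

Cast a ray rightward from (281865, 4875069). For each polygon, the edges (by vertex number in listed order) whose endpoints lie on opposite sides of northing = 4875069, where each meets that height, and whether that is right or left of the point:
K: 4–5 at easting≈255186.1 (left), 5–6 at easting≈260313.0 (left) → 0 crossings.
U: no edge straddles that height → 0 crossings.
Q: no edge straddles that height → 0 crossings.
J: no edge straddles that height → 0 crossings.
Y: no edge straddles that height → 0 crossings.
All counts are even, so the point lies outside every listed polygon.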